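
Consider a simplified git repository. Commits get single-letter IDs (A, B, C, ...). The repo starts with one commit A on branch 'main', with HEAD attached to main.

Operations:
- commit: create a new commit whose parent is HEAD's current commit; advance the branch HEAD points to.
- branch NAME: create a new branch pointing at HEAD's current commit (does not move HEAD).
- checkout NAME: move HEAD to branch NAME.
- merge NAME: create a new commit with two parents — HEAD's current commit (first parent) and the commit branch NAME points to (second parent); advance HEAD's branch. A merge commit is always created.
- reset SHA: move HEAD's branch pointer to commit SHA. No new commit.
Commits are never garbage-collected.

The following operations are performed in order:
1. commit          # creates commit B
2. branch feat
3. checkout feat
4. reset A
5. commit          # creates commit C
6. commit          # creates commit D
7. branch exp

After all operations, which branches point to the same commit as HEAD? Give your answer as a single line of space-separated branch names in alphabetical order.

Answer: exp feat

Derivation:
After op 1 (commit): HEAD=main@B [main=B]
After op 2 (branch): HEAD=main@B [feat=B main=B]
After op 3 (checkout): HEAD=feat@B [feat=B main=B]
After op 4 (reset): HEAD=feat@A [feat=A main=B]
After op 5 (commit): HEAD=feat@C [feat=C main=B]
After op 6 (commit): HEAD=feat@D [feat=D main=B]
After op 7 (branch): HEAD=feat@D [exp=D feat=D main=B]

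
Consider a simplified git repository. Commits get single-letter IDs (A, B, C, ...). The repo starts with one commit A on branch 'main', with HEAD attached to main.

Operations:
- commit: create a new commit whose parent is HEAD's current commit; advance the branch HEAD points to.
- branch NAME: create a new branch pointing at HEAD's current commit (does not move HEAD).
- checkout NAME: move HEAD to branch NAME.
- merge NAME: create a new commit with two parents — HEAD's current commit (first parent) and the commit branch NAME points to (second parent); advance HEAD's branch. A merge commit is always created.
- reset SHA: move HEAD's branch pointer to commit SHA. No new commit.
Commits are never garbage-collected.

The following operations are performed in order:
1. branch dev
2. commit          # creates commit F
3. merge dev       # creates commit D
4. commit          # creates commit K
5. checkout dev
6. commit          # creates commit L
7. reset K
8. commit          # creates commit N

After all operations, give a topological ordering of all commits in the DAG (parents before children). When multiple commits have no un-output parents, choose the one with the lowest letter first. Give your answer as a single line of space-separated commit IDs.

After op 1 (branch): HEAD=main@A [dev=A main=A]
After op 2 (commit): HEAD=main@F [dev=A main=F]
After op 3 (merge): HEAD=main@D [dev=A main=D]
After op 4 (commit): HEAD=main@K [dev=A main=K]
After op 5 (checkout): HEAD=dev@A [dev=A main=K]
After op 6 (commit): HEAD=dev@L [dev=L main=K]
After op 7 (reset): HEAD=dev@K [dev=K main=K]
After op 8 (commit): HEAD=dev@N [dev=N main=K]
commit A: parents=[]
commit D: parents=['F', 'A']
commit F: parents=['A']
commit K: parents=['D']
commit L: parents=['A']
commit N: parents=['K']

Answer: A F D K L N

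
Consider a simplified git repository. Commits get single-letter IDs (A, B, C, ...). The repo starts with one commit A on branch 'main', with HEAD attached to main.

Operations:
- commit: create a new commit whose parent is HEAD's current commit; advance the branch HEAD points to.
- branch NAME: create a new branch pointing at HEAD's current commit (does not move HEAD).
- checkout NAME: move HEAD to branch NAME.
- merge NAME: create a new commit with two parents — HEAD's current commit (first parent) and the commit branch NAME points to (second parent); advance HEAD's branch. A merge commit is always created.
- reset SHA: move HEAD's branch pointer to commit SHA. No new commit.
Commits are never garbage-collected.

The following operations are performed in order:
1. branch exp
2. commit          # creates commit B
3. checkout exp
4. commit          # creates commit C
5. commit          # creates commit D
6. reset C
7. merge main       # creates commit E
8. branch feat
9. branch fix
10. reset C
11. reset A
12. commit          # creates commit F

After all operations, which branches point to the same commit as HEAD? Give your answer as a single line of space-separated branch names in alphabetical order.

After op 1 (branch): HEAD=main@A [exp=A main=A]
After op 2 (commit): HEAD=main@B [exp=A main=B]
After op 3 (checkout): HEAD=exp@A [exp=A main=B]
After op 4 (commit): HEAD=exp@C [exp=C main=B]
After op 5 (commit): HEAD=exp@D [exp=D main=B]
After op 6 (reset): HEAD=exp@C [exp=C main=B]
After op 7 (merge): HEAD=exp@E [exp=E main=B]
After op 8 (branch): HEAD=exp@E [exp=E feat=E main=B]
After op 9 (branch): HEAD=exp@E [exp=E feat=E fix=E main=B]
After op 10 (reset): HEAD=exp@C [exp=C feat=E fix=E main=B]
After op 11 (reset): HEAD=exp@A [exp=A feat=E fix=E main=B]
After op 12 (commit): HEAD=exp@F [exp=F feat=E fix=E main=B]

Answer: exp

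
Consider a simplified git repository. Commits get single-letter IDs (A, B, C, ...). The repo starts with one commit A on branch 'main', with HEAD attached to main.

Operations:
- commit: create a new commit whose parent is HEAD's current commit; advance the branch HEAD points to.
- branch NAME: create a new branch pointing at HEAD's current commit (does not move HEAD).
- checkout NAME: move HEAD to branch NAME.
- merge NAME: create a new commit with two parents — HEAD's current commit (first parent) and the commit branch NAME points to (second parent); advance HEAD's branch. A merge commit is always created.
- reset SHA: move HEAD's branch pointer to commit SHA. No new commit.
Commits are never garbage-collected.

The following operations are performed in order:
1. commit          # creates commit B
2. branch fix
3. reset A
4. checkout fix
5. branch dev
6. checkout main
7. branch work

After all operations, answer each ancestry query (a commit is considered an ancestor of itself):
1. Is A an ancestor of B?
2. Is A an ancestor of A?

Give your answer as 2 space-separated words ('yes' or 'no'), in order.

Answer: yes yes

Derivation:
After op 1 (commit): HEAD=main@B [main=B]
After op 2 (branch): HEAD=main@B [fix=B main=B]
After op 3 (reset): HEAD=main@A [fix=B main=A]
After op 4 (checkout): HEAD=fix@B [fix=B main=A]
After op 5 (branch): HEAD=fix@B [dev=B fix=B main=A]
After op 6 (checkout): HEAD=main@A [dev=B fix=B main=A]
After op 7 (branch): HEAD=main@A [dev=B fix=B main=A work=A]
ancestors(B) = {A,B}; A in? yes
ancestors(A) = {A}; A in? yes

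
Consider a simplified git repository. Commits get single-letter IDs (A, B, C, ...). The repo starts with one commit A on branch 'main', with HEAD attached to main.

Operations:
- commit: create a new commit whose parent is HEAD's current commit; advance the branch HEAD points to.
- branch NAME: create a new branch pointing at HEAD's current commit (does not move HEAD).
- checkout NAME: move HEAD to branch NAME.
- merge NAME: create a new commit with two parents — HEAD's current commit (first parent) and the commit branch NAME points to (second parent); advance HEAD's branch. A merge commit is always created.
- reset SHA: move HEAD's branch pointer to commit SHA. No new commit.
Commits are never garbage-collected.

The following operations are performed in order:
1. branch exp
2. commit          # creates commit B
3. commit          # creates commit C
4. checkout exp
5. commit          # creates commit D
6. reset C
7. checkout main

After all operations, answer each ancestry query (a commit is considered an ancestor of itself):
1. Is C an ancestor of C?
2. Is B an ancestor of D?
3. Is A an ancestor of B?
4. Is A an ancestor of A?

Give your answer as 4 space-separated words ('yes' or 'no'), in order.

After op 1 (branch): HEAD=main@A [exp=A main=A]
After op 2 (commit): HEAD=main@B [exp=A main=B]
After op 3 (commit): HEAD=main@C [exp=A main=C]
After op 4 (checkout): HEAD=exp@A [exp=A main=C]
After op 5 (commit): HEAD=exp@D [exp=D main=C]
After op 6 (reset): HEAD=exp@C [exp=C main=C]
After op 7 (checkout): HEAD=main@C [exp=C main=C]
ancestors(C) = {A,B,C}; C in? yes
ancestors(D) = {A,D}; B in? no
ancestors(B) = {A,B}; A in? yes
ancestors(A) = {A}; A in? yes

Answer: yes no yes yes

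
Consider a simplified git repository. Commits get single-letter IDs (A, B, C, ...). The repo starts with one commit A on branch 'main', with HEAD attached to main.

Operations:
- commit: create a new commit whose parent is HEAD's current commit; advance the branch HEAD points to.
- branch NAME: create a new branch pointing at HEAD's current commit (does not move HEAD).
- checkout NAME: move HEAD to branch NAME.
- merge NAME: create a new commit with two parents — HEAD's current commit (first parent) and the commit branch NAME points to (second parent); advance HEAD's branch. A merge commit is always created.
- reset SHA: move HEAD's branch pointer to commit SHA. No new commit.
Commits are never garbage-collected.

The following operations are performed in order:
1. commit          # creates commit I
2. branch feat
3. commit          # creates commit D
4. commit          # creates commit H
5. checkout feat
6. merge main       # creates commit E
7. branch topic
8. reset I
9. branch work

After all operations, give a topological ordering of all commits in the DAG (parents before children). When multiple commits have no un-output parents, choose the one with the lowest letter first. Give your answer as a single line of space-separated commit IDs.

After op 1 (commit): HEAD=main@I [main=I]
After op 2 (branch): HEAD=main@I [feat=I main=I]
After op 3 (commit): HEAD=main@D [feat=I main=D]
After op 4 (commit): HEAD=main@H [feat=I main=H]
After op 5 (checkout): HEAD=feat@I [feat=I main=H]
After op 6 (merge): HEAD=feat@E [feat=E main=H]
After op 7 (branch): HEAD=feat@E [feat=E main=H topic=E]
After op 8 (reset): HEAD=feat@I [feat=I main=H topic=E]
After op 9 (branch): HEAD=feat@I [feat=I main=H topic=E work=I]
commit A: parents=[]
commit D: parents=['I']
commit E: parents=['I', 'H']
commit H: parents=['D']
commit I: parents=['A']

Answer: A I D H E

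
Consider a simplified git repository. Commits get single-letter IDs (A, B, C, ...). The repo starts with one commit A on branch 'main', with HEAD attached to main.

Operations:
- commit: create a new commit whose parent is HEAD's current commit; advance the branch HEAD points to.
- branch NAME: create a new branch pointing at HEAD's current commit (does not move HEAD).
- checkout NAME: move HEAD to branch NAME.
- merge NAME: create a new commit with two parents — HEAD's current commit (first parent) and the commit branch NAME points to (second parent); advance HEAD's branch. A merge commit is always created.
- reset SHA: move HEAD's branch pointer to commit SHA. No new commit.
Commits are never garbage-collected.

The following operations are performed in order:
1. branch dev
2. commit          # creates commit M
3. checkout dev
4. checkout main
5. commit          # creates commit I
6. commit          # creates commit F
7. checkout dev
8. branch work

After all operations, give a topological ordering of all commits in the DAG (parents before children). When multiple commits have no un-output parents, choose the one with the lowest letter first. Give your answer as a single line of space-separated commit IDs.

After op 1 (branch): HEAD=main@A [dev=A main=A]
After op 2 (commit): HEAD=main@M [dev=A main=M]
After op 3 (checkout): HEAD=dev@A [dev=A main=M]
After op 4 (checkout): HEAD=main@M [dev=A main=M]
After op 5 (commit): HEAD=main@I [dev=A main=I]
After op 6 (commit): HEAD=main@F [dev=A main=F]
After op 7 (checkout): HEAD=dev@A [dev=A main=F]
After op 8 (branch): HEAD=dev@A [dev=A main=F work=A]
commit A: parents=[]
commit F: parents=['I']
commit I: parents=['M']
commit M: parents=['A']

Answer: A M I F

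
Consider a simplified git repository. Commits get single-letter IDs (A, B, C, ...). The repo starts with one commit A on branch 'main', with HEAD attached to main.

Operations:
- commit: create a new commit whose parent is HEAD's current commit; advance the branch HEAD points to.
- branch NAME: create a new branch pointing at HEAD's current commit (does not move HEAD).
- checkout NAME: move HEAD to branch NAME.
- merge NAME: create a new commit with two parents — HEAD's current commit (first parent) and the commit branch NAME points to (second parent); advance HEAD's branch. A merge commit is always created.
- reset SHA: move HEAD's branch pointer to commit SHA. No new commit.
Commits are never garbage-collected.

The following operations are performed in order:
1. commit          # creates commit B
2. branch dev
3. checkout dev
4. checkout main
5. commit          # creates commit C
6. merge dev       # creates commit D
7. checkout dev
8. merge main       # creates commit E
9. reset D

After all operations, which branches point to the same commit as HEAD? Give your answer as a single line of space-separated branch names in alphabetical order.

Answer: dev main

Derivation:
After op 1 (commit): HEAD=main@B [main=B]
After op 2 (branch): HEAD=main@B [dev=B main=B]
After op 3 (checkout): HEAD=dev@B [dev=B main=B]
After op 4 (checkout): HEAD=main@B [dev=B main=B]
After op 5 (commit): HEAD=main@C [dev=B main=C]
After op 6 (merge): HEAD=main@D [dev=B main=D]
After op 7 (checkout): HEAD=dev@B [dev=B main=D]
After op 8 (merge): HEAD=dev@E [dev=E main=D]
After op 9 (reset): HEAD=dev@D [dev=D main=D]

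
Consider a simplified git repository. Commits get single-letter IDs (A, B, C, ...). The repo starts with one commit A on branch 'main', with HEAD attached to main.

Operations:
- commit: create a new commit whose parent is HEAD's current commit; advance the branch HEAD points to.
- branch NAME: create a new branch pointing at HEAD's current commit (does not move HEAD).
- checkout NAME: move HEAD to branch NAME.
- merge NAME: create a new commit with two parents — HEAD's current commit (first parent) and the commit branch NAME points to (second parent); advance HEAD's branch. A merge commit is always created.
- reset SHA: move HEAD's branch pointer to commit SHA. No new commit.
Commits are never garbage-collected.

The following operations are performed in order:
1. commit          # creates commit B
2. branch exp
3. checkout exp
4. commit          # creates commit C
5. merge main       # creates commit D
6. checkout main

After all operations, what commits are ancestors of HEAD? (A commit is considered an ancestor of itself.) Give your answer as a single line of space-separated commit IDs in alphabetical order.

Answer: A B

Derivation:
After op 1 (commit): HEAD=main@B [main=B]
After op 2 (branch): HEAD=main@B [exp=B main=B]
After op 3 (checkout): HEAD=exp@B [exp=B main=B]
After op 4 (commit): HEAD=exp@C [exp=C main=B]
After op 5 (merge): HEAD=exp@D [exp=D main=B]
After op 6 (checkout): HEAD=main@B [exp=D main=B]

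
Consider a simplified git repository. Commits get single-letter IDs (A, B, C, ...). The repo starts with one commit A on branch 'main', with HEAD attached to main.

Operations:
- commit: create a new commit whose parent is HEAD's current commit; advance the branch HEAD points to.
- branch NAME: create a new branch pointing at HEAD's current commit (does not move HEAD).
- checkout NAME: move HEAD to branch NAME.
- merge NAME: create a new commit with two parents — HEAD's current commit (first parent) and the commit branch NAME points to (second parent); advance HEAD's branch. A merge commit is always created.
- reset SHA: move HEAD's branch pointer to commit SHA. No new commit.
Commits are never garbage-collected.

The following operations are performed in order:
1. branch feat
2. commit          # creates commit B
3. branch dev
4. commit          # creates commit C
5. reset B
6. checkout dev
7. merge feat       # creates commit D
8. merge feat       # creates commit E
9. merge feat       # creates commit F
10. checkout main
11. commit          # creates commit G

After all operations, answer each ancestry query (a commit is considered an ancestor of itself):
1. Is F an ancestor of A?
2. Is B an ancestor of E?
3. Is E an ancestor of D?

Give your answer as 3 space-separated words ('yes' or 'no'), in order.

Answer: no yes no

Derivation:
After op 1 (branch): HEAD=main@A [feat=A main=A]
After op 2 (commit): HEAD=main@B [feat=A main=B]
After op 3 (branch): HEAD=main@B [dev=B feat=A main=B]
After op 4 (commit): HEAD=main@C [dev=B feat=A main=C]
After op 5 (reset): HEAD=main@B [dev=B feat=A main=B]
After op 6 (checkout): HEAD=dev@B [dev=B feat=A main=B]
After op 7 (merge): HEAD=dev@D [dev=D feat=A main=B]
After op 8 (merge): HEAD=dev@E [dev=E feat=A main=B]
After op 9 (merge): HEAD=dev@F [dev=F feat=A main=B]
After op 10 (checkout): HEAD=main@B [dev=F feat=A main=B]
After op 11 (commit): HEAD=main@G [dev=F feat=A main=G]
ancestors(A) = {A}; F in? no
ancestors(E) = {A,B,D,E}; B in? yes
ancestors(D) = {A,B,D}; E in? no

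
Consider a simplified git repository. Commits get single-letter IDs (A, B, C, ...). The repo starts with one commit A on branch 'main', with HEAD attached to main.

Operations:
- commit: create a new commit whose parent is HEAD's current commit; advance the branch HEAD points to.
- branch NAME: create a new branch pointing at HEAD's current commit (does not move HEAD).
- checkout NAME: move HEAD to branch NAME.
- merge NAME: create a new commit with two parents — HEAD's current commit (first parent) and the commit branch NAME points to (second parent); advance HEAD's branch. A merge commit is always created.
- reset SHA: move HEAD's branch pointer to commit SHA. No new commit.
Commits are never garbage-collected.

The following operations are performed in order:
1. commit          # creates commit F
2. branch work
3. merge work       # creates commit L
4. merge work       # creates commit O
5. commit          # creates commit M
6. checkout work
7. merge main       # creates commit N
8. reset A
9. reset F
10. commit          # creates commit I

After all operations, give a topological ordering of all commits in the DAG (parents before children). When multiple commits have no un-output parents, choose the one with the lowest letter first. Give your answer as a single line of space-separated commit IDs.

After op 1 (commit): HEAD=main@F [main=F]
After op 2 (branch): HEAD=main@F [main=F work=F]
After op 3 (merge): HEAD=main@L [main=L work=F]
After op 4 (merge): HEAD=main@O [main=O work=F]
After op 5 (commit): HEAD=main@M [main=M work=F]
After op 6 (checkout): HEAD=work@F [main=M work=F]
After op 7 (merge): HEAD=work@N [main=M work=N]
After op 8 (reset): HEAD=work@A [main=M work=A]
After op 9 (reset): HEAD=work@F [main=M work=F]
After op 10 (commit): HEAD=work@I [main=M work=I]
commit A: parents=[]
commit F: parents=['A']
commit I: parents=['F']
commit L: parents=['F', 'F']
commit M: parents=['O']
commit N: parents=['F', 'M']
commit O: parents=['L', 'F']

Answer: A F I L O M N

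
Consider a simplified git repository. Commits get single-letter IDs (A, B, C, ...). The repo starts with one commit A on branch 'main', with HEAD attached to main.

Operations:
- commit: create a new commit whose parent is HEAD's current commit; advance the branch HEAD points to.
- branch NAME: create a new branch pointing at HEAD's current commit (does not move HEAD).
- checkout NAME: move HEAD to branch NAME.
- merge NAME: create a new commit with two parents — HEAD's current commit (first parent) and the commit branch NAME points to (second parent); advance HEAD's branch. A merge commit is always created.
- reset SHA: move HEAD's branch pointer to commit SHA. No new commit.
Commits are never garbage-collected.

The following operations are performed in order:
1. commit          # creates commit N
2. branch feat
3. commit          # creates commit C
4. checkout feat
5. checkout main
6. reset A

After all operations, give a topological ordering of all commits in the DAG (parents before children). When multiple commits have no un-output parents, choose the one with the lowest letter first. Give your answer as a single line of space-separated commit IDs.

Answer: A N C

Derivation:
After op 1 (commit): HEAD=main@N [main=N]
After op 2 (branch): HEAD=main@N [feat=N main=N]
After op 3 (commit): HEAD=main@C [feat=N main=C]
After op 4 (checkout): HEAD=feat@N [feat=N main=C]
After op 5 (checkout): HEAD=main@C [feat=N main=C]
After op 6 (reset): HEAD=main@A [feat=N main=A]
commit A: parents=[]
commit C: parents=['N']
commit N: parents=['A']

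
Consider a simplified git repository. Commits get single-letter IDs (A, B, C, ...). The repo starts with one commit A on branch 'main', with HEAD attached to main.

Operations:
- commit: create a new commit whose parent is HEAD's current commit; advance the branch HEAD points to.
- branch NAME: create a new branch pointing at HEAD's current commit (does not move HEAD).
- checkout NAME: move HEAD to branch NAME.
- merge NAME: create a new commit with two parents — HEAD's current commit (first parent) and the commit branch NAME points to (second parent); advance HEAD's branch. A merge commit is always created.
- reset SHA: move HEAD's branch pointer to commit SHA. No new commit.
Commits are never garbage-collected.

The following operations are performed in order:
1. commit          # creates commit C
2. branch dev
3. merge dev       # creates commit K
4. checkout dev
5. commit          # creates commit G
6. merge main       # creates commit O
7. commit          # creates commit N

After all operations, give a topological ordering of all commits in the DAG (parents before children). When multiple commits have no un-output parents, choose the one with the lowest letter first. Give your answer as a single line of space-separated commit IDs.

Answer: A C G K O N

Derivation:
After op 1 (commit): HEAD=main@C [main=C]
After op 2 (branch): HEAD=main@C [dev=C main=C]
After op 3 (merge): HEAD=main@K [dev=C main=K]
After op 4 (checkout): HEAD=dev@C [dev=C main=K]
After op 5 (commit): HEAD=dev@G [dev=G main=K]
After op 6 (merge): HEAD=dev@O [dev=O main=K]
After op 7 (commit): HEAD=dev@N [dev=N main=K]
commit A: parents=[]
commit C: parents=['A']
commit G: parents=['C']
commit K: parents=['C', 'C']
commit N: parents=['O']
commit O: parents=['G', 'K']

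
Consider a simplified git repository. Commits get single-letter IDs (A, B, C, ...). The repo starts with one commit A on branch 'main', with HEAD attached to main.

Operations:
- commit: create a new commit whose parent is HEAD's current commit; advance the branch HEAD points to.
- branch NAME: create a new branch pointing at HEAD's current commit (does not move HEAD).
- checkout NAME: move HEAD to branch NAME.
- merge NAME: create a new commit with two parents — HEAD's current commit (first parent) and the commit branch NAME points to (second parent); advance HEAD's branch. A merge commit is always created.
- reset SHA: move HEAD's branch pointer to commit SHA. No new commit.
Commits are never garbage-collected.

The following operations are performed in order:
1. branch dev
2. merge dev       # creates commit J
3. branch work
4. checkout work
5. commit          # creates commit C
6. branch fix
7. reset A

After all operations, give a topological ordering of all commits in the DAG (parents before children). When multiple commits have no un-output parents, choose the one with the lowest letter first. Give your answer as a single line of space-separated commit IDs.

Answer: A J C

Derivation:
After op 1 (branch): HEAD=main@A [dev=A main=A]
After op 2 (merge): HEAD=main@J [dev=A main=J]
After op 3 (branch): HEAD=main@J [dev=A main=J work=J]
After op 4 (checkout): HEAD=work@J [dev=A main=J work=J]
After op 5 (commit): HEAD=work@C [dev=A main=J work=C]
After op 6 (branch): HEAD=work@C [dev=A fix=C main=J work=C]
After op 7 (reset): HEAD=work@A [dev=A fix=C main=J work=A]
commit A: parents=[]
commit C: parents=['J']
commit J: parents=['A', 'A']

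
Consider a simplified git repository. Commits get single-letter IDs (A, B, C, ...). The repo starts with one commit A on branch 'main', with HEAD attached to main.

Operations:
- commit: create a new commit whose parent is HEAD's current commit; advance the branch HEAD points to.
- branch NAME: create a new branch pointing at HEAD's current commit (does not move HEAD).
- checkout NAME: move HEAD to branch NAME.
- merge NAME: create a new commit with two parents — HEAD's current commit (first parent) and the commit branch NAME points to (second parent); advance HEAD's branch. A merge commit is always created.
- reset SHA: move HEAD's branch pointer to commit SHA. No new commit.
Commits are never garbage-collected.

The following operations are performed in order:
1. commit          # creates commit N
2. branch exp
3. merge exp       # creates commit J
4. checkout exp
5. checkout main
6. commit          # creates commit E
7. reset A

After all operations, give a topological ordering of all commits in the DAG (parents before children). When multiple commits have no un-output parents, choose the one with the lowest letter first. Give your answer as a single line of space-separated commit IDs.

Answer: A N J E

Derivation:
After op 1 (commit): HEAD=main@N [main=N]
After op 2 (branch): HEAD=main@N [exp=N main=N]
After op 3 (merge): HEAD=main@J [exp=N main=J]
After op 4 (checkout): HEAD=exp@N [exp=N main=J]
After op 5 (checkout): HEAD=main@J [exp=N main=J]
After op 6 (commit): HEAD=main@E [exp=N main=E]
After op 7 (reset): HEAD=main@A [exp=N main=A]
commit A: parents=[]
commit E: parents=['J']
commit J: parents=['N', 'N']
commit N: parents=['A']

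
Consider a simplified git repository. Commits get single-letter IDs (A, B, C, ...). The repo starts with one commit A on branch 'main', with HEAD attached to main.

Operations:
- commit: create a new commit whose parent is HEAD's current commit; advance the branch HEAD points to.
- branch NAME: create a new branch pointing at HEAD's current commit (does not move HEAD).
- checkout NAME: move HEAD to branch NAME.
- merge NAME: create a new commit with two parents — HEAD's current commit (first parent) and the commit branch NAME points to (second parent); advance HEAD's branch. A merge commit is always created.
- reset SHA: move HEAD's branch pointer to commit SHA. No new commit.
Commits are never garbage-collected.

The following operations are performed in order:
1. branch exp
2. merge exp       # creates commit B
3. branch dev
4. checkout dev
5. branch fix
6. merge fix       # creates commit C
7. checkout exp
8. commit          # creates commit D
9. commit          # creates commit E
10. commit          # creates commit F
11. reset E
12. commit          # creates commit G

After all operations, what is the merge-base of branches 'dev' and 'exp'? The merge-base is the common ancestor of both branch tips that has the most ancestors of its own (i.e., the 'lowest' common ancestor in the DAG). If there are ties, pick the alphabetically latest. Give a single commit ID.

Answer: A

Derivation:
After op 1 (branch): HEAD=main@A [exp=A main=A]
After op 2 (merge): HEAD=main@B [exp=A main=B]
After op 3 (branch): HEAD=main@B [dev=B exp=A main=B]
After op 4 (checkout): HEAD=dev@B [dev=B exp=A main=B]
After op 5 (branch): HEAD=dev@B [dev=B exp=A fix=B main=B]
After op 6 (merge): HEAD=dev@C [dev=C exp=A fix=B main=B]
After op 7 (checkout): HEAD=exp@A [dev=C exp=A fix=B main=B]
After op 8 (commit): HEAD=exp@D [dev=C exp=D fix=B main=B]
After op 9 (commit): HEAD=exp@E [dev=C exp=E fix=B main=B]
After op 10 (commit): HEAD=exp@F [dev=C exp=F fix=B main=B]
After op 11 (reset): HEAD=exp@E [dev=C exp=E fix=B main=B]
After op 12 (commit): HEAD=exp@G [dev=C exp=G fix=B main=B]
ancestors(dev=C): ['A', 'B', 'C']
ancestors(exp=G): ['A', 'D', 'E', 'G']
common: ['A']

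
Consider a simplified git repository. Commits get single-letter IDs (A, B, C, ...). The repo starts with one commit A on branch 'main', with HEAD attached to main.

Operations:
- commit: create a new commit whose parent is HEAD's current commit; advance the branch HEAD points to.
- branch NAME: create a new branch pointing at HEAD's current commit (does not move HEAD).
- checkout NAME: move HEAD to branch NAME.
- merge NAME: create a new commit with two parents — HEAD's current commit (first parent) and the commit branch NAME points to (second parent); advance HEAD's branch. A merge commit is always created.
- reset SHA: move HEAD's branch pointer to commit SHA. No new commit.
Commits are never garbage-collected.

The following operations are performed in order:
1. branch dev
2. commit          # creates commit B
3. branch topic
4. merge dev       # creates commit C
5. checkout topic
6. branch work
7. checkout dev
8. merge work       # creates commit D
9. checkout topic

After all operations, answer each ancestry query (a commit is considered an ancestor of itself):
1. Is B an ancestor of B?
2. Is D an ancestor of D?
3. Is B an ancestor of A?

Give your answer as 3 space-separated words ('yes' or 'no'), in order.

After op 1 (branch): HEAD=main@A [dev=A main=A]
After op 2 (commit): HEAD=main@B [dev=A main=B]
After op 3 (branch): HEAD=main@B [dev=A main=B topic=B]
After op 4 (merge): HEAD=main@C [dev=A main=C topic=B]
After op 5 (checkout): HEAD=topic@B [dev=A main=C topic=B]
After op 6 (branch): HEAD=topic@B [dev=A main=C topic=B work=B]
After op 7 (checkout): HEAD=dev@A [dev=A main=C topic=B work=B]
After op 8 (merge): HEAD=dev@D [dev=D main=C topic=B work=B]
After op 9 (checkout): HEAD=topic@B [dev=D main=C topic=B work=B]
ancestors(B) = {A,B}; B in? yes
ancestors(D) = {A,B,D}; D in? yes
ancestors(A) = {A}; B in? no

Answer: yes yes no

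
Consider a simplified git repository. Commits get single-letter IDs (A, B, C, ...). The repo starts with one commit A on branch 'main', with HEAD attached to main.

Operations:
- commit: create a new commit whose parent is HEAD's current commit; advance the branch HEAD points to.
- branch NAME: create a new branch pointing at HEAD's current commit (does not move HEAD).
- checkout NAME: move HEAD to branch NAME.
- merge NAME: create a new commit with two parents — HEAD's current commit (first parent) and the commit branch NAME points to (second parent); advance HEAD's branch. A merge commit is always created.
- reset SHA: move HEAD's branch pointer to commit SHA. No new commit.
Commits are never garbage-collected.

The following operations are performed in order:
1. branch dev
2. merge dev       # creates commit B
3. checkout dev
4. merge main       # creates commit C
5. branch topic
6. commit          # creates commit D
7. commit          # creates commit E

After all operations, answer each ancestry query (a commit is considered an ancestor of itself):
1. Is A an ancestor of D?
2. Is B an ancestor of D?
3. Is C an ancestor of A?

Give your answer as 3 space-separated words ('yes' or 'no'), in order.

After op 1 (branch): HEAD=main@A [dev=A main=A]
After op 2 (merge): HEAD=main@B [dev=A main=B]
After op 3 (checkout): HEAD=dev@A [dev=A main=B]
After op 4 (merge): HEAD=dev@C [dev=C main=B]
After op 5 (branch): HEAD=dev@C [dev=C main=B topic=C]
After op 6 (commit): HEAD=dev@D [dev=D main=B topic=C]
After op 7 (commit): HEAD=dev@E [dev=E main=B topic=C]
ancestors(D) = {A,B,C,D}; A in? yes
ancestors(D) = {A,B,C,D}; B in? yes
ancestors(A) = {A}; C in? no

Answer: yes yes no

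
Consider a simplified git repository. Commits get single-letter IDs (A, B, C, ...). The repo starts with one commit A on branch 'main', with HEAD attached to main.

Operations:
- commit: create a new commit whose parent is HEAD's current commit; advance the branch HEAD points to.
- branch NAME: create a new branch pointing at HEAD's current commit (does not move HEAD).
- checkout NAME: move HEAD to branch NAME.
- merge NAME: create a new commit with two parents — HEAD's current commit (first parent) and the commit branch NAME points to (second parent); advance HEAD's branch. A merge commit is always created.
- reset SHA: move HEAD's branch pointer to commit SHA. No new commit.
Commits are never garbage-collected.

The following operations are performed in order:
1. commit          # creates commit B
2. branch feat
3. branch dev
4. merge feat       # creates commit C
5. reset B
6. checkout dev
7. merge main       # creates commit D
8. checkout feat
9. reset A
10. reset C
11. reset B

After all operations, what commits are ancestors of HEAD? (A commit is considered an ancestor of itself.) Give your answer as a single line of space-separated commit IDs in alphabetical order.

After op 1 (commit): HEAD=main@B [main=B]
After op 2 (branch): HEAD=main@B [feat=B main=B]
After op 3 (branch): HEAD=main@B [dev=B feat=B main=B]
After op 4 (merge): HEAD=main@C [dev=B feat=B main=C]
After op 5 (reset): HEAD=main@B [dev=B feat=B main=B]
After op 6 (checkout): HEAD=dev@B [dev=B feat=B main=B]
After op 7 (merge): HEAD=dev@D [dev=D feat=B main=B]
After op 8 (checkout): HEAD=feat@B [dev=D feat=B main=B]
After op 9 (reset): HEAD=feat@A [dev=D feat=A main=B]
After op 10 (reset): HEAD=feat@C [dev=D feat=C main=B]
After op 11 (reset): HEAD=feat@B [dev=D feat=B main=B]

Answer: A B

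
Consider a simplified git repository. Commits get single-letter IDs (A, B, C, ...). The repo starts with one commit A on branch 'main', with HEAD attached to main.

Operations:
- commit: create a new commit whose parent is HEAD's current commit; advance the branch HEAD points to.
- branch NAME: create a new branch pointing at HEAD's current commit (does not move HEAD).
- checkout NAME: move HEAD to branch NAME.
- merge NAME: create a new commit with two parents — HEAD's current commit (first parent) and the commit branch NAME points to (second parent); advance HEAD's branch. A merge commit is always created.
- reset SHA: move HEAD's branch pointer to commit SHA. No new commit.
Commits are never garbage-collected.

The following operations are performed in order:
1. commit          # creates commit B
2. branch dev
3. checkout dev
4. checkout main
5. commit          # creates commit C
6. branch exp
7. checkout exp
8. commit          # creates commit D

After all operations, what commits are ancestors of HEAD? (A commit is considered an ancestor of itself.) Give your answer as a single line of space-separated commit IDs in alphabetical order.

After op 1 (commit): HEAD=main@B [main=B]
After op 2 (branch): HEAD=main@B [dev=B main=B]
After op 3 (checkout): HEAD=dev@B [dev=B main=B]
After op 4 (checkout): HEAD=main@B [dev=B main=B]
After op 5 (commit): HEAD=main@C [dev=B main=C]
After op 6 (branch): HEAD=main@C [dev=B exp=C main=C]
After op 7 (checkout): HEAD=exp@C [dev=B exp=C main=C]
After op 8 (commit): HEAD=exp@D [dev=B exp=D main=C]

Answer: A B C D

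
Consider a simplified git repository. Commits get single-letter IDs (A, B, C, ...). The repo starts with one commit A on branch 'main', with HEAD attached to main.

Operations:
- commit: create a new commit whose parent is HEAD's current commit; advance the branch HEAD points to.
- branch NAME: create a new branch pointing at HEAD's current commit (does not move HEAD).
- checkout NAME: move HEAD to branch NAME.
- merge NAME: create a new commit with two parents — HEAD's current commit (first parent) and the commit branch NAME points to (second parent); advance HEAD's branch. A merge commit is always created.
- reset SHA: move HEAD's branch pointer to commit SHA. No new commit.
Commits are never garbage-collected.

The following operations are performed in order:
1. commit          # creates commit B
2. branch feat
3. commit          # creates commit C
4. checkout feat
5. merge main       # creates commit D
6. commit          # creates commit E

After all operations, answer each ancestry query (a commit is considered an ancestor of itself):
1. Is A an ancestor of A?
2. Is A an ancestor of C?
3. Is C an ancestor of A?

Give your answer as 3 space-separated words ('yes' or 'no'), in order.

After op 1 (commit): HEAD=main@B [main=B]
After op 2 (branch): HEAD=main@B [feat=B main=B]
After op 3 (commit): HEAD=main@C [feat=B main=C]
After op 4 (checkout): HEAD=feat@B [feat=B main=C]
After op 5 (merge): HEAD=feat@D [feat=D main=C]
After op 6 (commit): HEAD=feat@E [feat=E main=C]
ancestors(A) = {A}; A in? yes
ancestors(C) = {A,B,C}; A in? yes
ancestors(A) = {A}; C in? no

Answer: yes yes no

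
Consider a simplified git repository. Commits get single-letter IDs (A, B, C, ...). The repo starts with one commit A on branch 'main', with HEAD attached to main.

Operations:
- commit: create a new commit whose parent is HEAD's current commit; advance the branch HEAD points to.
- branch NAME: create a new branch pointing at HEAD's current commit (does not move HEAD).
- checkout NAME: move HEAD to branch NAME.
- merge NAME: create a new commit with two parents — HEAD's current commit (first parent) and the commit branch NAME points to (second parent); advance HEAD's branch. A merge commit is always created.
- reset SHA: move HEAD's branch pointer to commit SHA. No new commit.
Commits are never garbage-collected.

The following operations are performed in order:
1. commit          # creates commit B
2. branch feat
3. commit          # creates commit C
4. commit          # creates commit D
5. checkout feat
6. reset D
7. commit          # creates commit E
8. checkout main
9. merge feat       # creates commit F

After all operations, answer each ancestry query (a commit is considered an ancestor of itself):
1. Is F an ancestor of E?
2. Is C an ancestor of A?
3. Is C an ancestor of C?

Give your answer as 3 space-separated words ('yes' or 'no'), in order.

Answer: no no yes

Derivation:
After op 1 (commit): HEAD=main@B [main=B]
After op 2 (branch): HEAD=main@B [feat=B main=B]
After op 3 (commit): HEAD=main@C [feat=B main=C]
After op 4 (commit): HEAD=main@D [feat=B main=D]
After op 5 (checkout): HEAD=feat@B [feat=B main=D]
After op 6 (reset): HEAD=feat@D [feat=D main=D]
After op 7 (commit): HEAD=feat@E [feat=E main=D]
After op 8 (checkout): HEAD=main@D [feat=E main=D]
After op 9 (merge): HEAD=main@F [feat=E main=F]
ancestors(E) = {A,B,C,D,E}; F in? no
ancestors(A) = {A}; C in? no
ancestors(C) = {A,B,C}; C in? yes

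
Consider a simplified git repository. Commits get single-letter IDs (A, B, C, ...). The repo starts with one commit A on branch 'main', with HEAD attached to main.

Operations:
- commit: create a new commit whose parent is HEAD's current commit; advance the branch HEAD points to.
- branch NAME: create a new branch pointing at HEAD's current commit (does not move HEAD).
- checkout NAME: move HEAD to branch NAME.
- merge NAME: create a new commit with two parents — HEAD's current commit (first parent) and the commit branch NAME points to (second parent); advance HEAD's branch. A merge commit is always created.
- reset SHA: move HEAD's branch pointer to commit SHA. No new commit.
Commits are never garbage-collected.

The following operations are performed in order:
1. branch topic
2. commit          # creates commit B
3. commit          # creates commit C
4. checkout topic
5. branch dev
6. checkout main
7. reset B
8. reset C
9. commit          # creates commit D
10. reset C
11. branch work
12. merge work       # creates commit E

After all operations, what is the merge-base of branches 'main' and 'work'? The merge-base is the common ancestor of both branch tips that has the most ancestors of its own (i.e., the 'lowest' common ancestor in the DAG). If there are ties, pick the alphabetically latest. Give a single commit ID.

After op 1 (branch): HEAD=main@A [main=A topic=A]
After op 2 (commit): HEAD=main@B [main=B topic=A]
After op 3 (commit): HEAD=main@C [main=C topic=A]
After op 4 (checkout): HEAD=topic@A [main=C topic=A]
After op 5 (branch): HEAD=topic@A [dev=A main=C topic=A]
After op 6 (checkout): HEAD=main@C [dev=A main=C topic=A]
After op 7 (reset): HEAD=main@B [dev=A main=B topic=A]
After op 8 (reset): HEAD=main@C [dev=A main=C topic=A]
After op 9 (commit): HEAD=main@D [dev=A main=D topic=A]
After op 10 (reset): HEAD=main@C [dev=A main=C topic=A]
After op 11 (branch): HEAD=main@C [dev=A main=C topic=A work=C]
After op 12 (merge): HEAD=main@E [dev=A main=E topic=A work=C]
ancestors(main=E): ['A', 'B', 'C', 'E']
ancestors(work=C): ['A', 'B', 'C']
common: ['A', 'B', 'C']

Answer: C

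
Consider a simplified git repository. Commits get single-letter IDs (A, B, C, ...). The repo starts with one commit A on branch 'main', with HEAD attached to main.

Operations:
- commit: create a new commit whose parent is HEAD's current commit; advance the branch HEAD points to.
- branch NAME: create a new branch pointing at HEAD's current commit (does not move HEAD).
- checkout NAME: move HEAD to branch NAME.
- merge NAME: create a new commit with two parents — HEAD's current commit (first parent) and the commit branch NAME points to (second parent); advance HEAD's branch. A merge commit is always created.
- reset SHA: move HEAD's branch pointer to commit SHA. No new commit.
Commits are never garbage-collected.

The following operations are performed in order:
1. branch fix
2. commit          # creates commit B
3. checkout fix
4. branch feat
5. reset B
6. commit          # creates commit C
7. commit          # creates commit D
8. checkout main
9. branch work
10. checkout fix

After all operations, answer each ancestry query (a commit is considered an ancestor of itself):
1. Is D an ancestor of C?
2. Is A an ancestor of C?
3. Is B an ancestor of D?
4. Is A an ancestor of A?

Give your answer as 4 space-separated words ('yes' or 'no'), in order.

After op 1 (branch): HEAD=main@A [fix=A main=A]
After op 2 (commit): HEAD=main@B [fix=A main=B]
After op 3 (checkout): HEAD=fix@A [fix=A main=B]
After op 4 (branch): HEAD=fix@A [feat=A fix=A main=B]
After op 5 (reset): HEAD=fix@B [feat=A fix=B main=B]
After op 6 (commit): HEAD=fix@C [feat=A fix=C main=B]
After op 7 (commit): HEAD=fix@D [feat=A fix=D main=B]
After op 8 (checkout): HEAD=main@B [feat=A fix=D main=B]
After op 9 (branch): HEAD=main@B [feat=A fix=D main=B work=B]
After op 10 (checkout): HEAD=fix@D [feat=A fix=D main=B work=B]
ancestors(C) = {A,B,C}; D in? no
ancestors(C) = {A,B,C}; A in? yes
ancestors(D) = {A,B,C,D}; B in? yes
ancestors(A) = {A}; A in? yes

Answer: no yes yes yes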